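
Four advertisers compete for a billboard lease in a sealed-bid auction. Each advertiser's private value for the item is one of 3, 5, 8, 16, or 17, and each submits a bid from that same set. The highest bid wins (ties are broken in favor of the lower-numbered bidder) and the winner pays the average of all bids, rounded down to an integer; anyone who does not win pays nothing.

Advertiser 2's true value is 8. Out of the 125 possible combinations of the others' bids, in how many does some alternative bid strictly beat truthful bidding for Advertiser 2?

Others bid (3, 3, 3): truth gives 4; bid 5 gives 5 > 4. Violating.
Others bid (3, 5, 5): truth gives 3; bid 5 gives 4 > 3. Violating.
Others bid (8, 3, 3): truth gives 0; bid 16 gives 1 > 0. Violating.
Others bid (3, 3, 5): truth gives 4; no alternative beats it.
Others bid (3, 3, 8): truth gives 3; no alternative beats it.
(Checking all 125 profiles: 3 have a profitable deviation, 122 do not.)

3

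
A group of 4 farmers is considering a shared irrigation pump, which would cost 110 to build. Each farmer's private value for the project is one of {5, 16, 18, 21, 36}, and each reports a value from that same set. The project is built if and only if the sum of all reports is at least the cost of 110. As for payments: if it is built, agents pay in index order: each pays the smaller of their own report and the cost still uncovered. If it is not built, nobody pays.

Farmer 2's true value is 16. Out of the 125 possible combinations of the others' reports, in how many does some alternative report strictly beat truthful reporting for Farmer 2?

Others report (36, 36, 36): truth gives 0; report 5 gives 11 > 0. Violating.
Others report (5, 5, 5): truth gives 0; no alternative beats it.
Others report (5, 5, 16): truth gives 0; no alternative beats it.
(Checking all 125 profiles: 1 has a profitable deviation, 124 do not.)

1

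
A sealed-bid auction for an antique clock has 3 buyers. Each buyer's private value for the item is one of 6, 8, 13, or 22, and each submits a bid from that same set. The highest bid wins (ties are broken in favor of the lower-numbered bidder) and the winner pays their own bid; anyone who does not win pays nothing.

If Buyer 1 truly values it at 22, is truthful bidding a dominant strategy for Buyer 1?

No

Consider the case where Buyer 2 bids 6 and Buyer 3 bids 6.
Truthful bid 22: wins, pays 22, utility 22 - 22 = 0.
Bid 6 instead: wins, pays 6, utility 22 - 6 = 16.
Since 16 > 0, bidding 6 is strictly better here, so truthful bidding is not dominant.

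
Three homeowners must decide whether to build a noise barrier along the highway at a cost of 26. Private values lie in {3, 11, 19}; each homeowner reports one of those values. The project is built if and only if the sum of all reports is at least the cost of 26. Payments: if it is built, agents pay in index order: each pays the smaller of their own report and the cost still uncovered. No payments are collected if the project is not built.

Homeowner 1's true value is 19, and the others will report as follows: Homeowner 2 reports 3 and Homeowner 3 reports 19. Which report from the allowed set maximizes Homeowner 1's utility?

Report 3: project not built, utility 0.
Report 11: project built, pays 11, utility 19 - 11 = 8.
Report 19: project built, pays 19, utility 19 - 19 = 0.
The best choice is 11 with utility 8.

11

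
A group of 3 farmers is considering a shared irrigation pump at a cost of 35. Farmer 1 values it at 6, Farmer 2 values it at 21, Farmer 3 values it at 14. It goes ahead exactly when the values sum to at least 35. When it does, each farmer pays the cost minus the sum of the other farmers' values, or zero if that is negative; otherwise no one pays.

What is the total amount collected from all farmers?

Total value 41 ≥ cost 35, so it is built.
Farmer 1: others sum to 35; max(0, 35 - 35) = 0.
Farmer 2: others sum to 20; max(0, 35 - 20) = 15.
Farmer 3: others sum to 27; max(0, 35 - 27) = 8.
Total collected = 0 + 15 + 8 = 23.

23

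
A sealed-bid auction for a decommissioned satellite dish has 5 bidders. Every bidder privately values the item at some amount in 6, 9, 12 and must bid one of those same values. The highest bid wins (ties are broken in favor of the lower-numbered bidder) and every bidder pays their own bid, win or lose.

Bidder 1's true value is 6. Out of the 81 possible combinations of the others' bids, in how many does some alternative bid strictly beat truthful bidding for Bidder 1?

Others bid (6, 6, 6, 9): truth gives -6; bid 9 gives -3 > -6. Violating.
Others bid (6, 6, 9, 6): truth gives -6; bid 9 gives -3 > -6. Violating.
Others bid (6, 6, 9, 9): truth gives -6; bid 9 gives -3 > -6. Violating.
Others bid (6, 9, 6, 6): truth gives -6; bid 9 gives -3 > -6. Violating.
Others bid (6, 6, 6, 6): truth gives 0; no alternative beats it.
Others bid (6, 6, 6, 12): truth gives -6; no alternative beats it.
(Checking all 81 profiles: 15 have a profitable deviation, 66 do not.)

15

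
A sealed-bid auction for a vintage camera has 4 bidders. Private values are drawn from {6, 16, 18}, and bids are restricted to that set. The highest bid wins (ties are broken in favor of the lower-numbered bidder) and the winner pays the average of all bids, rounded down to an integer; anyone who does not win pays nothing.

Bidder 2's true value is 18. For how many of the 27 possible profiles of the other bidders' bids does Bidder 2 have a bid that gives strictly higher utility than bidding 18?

Others bid (6, 6, 6): truth gives 9; bid 16 gives 10 > 9. Violating.
Others bid (6, 16, 16): truth gives 4; bid 16 gives 5 > 4. Violating.
Others bid (6, 6, 16): truth gives 7; no alternative beats it.
Others bid (6, 6, 18): truth gives 6; no alternative beats it.
(Checking all 27 profiles: 2 have a profitable deviation, 25 do not.)

2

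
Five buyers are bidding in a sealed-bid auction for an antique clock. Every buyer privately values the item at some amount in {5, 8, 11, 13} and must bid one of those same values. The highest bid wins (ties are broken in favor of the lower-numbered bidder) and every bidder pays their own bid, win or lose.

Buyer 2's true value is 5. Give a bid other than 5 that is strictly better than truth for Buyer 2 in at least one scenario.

8

Suppose Buyer 1 bids 5, Buyer 3 bids 5, Buyer 4 bids 5 and Buyer 5 bids 5.
Bid 5: loses but pays 5, utility -5.
Bid 8: wins, pays 8, utility 5 - 8 = -3.
So bidding 8 beats truth here (-3 > -5).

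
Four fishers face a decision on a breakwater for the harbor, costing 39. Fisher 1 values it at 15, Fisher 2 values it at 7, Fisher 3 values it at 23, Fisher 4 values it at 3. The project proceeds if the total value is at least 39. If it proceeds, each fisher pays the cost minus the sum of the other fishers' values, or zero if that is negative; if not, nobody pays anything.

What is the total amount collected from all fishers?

20

Total value 48 ≥ cost 39, so it is built.
Fisher 1: others sum to 33; max(0, 39 - 33) = 6.
Fisher 2: others sum to 41; max(0, 39 - 41) = 0.
Fisher 3: others sum to 25; max(0, 39 - 25) = 14.
Fisher 4: others sum to 45; max(0, 39 - 45) = 0.
Total collected = 6 + 0 + 14 + 0 = 20.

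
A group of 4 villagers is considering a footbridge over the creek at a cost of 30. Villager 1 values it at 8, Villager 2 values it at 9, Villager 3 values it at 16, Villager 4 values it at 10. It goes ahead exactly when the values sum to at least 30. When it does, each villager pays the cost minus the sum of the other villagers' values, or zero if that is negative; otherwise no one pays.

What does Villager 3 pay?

Total value 43 ≥ cost 30, so the project is built.
The other villagers' values sum to 27.
Cost minus that sum is 30 - 27 = 3.

3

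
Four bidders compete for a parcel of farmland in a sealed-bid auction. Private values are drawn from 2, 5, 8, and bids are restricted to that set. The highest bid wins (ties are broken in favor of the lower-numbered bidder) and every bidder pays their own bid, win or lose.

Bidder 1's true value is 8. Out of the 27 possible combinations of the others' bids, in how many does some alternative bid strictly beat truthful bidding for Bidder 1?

Others bid (2, 2, 2): truth gives 0; bid 2 gives 6 > 0. Violating.
Others bid (2, 2, 5): truth gives 0; bid 5 gives 3 > 0. Violating.
Others bid (2, 5, 2): truth gives 0; bid 5 gives 3 > 0. Violating.
Others bid (2, 5, 5): truth gives 0; bid 5 gives 3 > 0. Violating.
Others bid (2, 2, 8): truth gives 0; no alternative beats it.
Others bid (2, 5, 8): truth gives 0; no alternative beats it.
(Checking all 27 profiles: 8 have a profitable deviation, 19 do not.)

8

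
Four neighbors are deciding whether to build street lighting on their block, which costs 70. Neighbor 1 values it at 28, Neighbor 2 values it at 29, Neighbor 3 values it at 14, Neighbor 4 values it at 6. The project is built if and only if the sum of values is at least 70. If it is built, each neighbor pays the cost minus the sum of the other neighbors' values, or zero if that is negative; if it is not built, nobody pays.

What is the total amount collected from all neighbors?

50

Total value 77 ≥ cost 70, so it is built.
Neighbor 1: others sum to 49; max(0, 70 - 49) = 21.
Neighbor 2: others sum to 48; max(0, 70 - 48) = 22.
Neighbor 3: others sum to 63; max(0, 70 - 63) = 7.
Neighbor 4: others sum to 71; max(0, 70 - 71) = 0.
Total collected = 21 + 22 + 7 + 0 = 50.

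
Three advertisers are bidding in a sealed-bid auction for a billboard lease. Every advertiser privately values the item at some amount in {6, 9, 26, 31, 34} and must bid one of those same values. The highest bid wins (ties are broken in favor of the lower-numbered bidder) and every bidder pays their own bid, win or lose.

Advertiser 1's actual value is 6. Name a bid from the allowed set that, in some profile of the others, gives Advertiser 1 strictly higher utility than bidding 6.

Suppose Advertiser 2 bids 6 and Advertiser 3 bids 9.
Bid 6: loses but pays 6, utility -6.
Bid 9: wins, pays 9, utility 6 - 9 = -3.
So bidding 9 beats truth here (-3 > -6).

9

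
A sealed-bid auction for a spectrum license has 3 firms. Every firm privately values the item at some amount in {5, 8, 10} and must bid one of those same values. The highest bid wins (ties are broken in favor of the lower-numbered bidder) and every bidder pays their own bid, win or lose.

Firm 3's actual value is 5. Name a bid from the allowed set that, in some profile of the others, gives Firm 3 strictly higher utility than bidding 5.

Suppose Firm 1 bids 5 and Firm 2 bids 5.
Bid 5: loses but pays 5, utility -5.
Bid 8: wins, pays 8, utility 5 - 8 = -3.
So bidding 8 beats truth here (-3 > -5).

8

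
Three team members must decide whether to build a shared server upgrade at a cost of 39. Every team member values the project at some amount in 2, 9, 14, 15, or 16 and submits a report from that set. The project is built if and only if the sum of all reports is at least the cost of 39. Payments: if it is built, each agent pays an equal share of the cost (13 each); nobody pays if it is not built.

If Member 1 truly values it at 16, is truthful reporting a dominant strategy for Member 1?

Check each profile of the others' reports and compare truth against every alternative report.
Others report (9, 14): truth gives 3, best alternative gives 0.
Others report (14, 9): truth gives 3, best alternative gives 0.
Others report (9, 15): truth gives 3, best alternative gives 3.
Others report (9, 16): truth gives 3, best alternative gives 3.
Others report (14, 14): truth gives 3, best alternative gives 3.
Others report (14, 15): truth gives 3, best alternative gives 3.
(Remaining 19 profiles checked similarly; truth is weakly best in each.)
In every case the truthful report is at least as good as any alternative, so it is a dominant strategy.

Yes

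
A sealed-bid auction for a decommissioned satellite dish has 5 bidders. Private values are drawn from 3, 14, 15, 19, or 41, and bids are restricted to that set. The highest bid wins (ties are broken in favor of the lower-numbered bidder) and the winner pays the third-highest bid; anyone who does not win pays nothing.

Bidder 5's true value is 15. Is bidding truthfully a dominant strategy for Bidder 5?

No

Consider the case where Bidder 1 bids 3, Bidder 2 bids 3, Bidder 3 bids 3 and Bidder 4 bids 15.
Truthful bid 15: loses, pays 0, utility 0.
Bid 19 instead: wins, pays 3, utility 15 - 3 = 12.
Since 12 > 0, bidding 19 is strictly better here, so truthful bidding is not dominant.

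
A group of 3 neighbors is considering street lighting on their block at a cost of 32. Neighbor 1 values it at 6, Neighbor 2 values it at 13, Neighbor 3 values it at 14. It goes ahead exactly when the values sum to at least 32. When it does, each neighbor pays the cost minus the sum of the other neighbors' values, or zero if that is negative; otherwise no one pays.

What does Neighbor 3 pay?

13

Total value 33 ≥ cost 32, so the project is built.
The other neighbors' values sum to 19.
Cost minus that sum is 32 - 19 = 13.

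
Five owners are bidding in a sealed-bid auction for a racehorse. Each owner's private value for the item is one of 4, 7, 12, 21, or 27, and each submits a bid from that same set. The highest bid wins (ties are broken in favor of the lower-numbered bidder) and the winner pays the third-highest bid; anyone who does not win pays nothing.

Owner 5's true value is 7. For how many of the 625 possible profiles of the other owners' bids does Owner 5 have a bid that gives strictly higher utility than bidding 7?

Others bid (4, 4, 4, 7): truth gives 0; bid 12 gives 3 > 0. Violating.
Others bid (4, 4, 4, 12): truth gives 0; bid 21 gives 3 > 0. Violating.
Others bid (4, 4, 4, 21): truth gives 0; bid 27 gives 3 > 0. Violating.
Others bid (4, 4, 7, 4): truth gives 0; bid 12 gives 3 > 0. Violating.
Others bid (4, 4, 4, 4): truth gives 3; no alternative beats it.
Others bid (4, 4, 4, 27): truth gives 0; no alternative beats it.
(Checking all 625 profiles: 12 have a profitable deviation, 613 do not.)

12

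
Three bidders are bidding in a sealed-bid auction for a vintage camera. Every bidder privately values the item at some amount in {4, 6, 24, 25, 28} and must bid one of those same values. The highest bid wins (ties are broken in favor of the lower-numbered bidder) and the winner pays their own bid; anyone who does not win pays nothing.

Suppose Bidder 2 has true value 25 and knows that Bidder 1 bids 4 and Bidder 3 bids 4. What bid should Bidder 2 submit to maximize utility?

Bid 4: loses, pays 0, utility 0.
Bid 6: wins, pays 6, utility 25 - 6 = 19.
Bid 24: wins, pays 24, utility 25 - 24 = 1.
Bid 25: wins, pays 25, utility 25 - 25 = 0.
Bid 28: wins, pays 28, utility 25 - 28 = -3.
The best choice is 6 with utility 19.

6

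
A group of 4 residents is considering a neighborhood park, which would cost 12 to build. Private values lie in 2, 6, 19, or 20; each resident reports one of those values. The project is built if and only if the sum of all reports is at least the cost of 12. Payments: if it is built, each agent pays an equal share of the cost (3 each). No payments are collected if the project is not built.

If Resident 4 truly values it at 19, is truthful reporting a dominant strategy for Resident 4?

Yes

Check each profile of the others' reports and compare truth against every alternative report.
Others report (2, 2, 2): truth gives 16, best alternative gives 16.
Others report (2, 2, 6): truth gives 16, best alternative gives 16.
Others report (2, 2, 19): truth gives 16, best alternative gives 16.
Others report (2, 2, 20): truth gives 16, best alternative gives 16.
Others report (2, 6, 2): truth gives 16, best alternative gives 16.
Others report (2, 6, 6): truth gives 16, best alternative gives 16.
(Remaining 58 profiles checked similarly; truth is weakly best in each.)
In every case the truthful report is at least as good as any alternative, so it is a dominant strategy.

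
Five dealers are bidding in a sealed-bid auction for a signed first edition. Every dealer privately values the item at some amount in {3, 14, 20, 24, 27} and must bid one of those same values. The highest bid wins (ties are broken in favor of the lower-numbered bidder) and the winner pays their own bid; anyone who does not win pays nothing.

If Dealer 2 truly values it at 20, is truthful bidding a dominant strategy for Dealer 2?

No

Consider the case where Dealer 1 bids 3, Dealer 3 bids 3, Dealer 4 bids 3 and Dealer 5 bids 3.
Truthful bid 20: wins, pays 20, utility 20 - 20 = 0.
Bid 14 instead: wins, pays 14, utility 20 - 14 = 6.
Since 6 > 0, bidding 14 is strictly better here, so truthful bidding is not dominant.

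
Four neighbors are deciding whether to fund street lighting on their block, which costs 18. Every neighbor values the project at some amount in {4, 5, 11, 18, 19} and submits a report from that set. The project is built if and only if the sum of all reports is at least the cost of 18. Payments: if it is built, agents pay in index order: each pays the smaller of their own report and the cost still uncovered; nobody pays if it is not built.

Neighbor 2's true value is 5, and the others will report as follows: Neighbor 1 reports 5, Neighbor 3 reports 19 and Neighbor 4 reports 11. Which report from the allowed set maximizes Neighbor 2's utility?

Report 4: project built, pays 4, utility 5 - 4 = 1.
Report 5: project built, pays 5, utility 5 - 5 = 0.
Report 11: project built, pays 11, utility 5 - 11 = -6.
Report 18: project built, pays 13, utility 5 - 13 = -8.
Report 19: project built, pays 13, utility 5 - 13 = -8.
The best choice is 4 with utility 1.

4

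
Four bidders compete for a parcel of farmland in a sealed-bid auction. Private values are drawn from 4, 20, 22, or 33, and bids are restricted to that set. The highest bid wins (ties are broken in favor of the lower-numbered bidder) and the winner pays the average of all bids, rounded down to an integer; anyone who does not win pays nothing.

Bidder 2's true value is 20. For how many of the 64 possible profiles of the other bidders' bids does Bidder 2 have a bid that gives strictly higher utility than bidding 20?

15

Others bid (4, 4, 22): truth gives 0; bid 22 gives 7 > 0. Violating.
Others bid (4, 4, 33): truth gives 0; bid 33 gives 2 > 0. Violating.
Others bid (4, 20, 22): truth gives 0; bid 22 gives 3 > 0. Violating.
Others bid (4, 22, 4): truth gives 0; bid 22 gives 7 > 0. Violating.
Others bid (4, 4, 4): truth gives 12; no alternative beats it.
Others bid (4, 4, 20): truth gives 8; no alternative beats it.
(Checking all 64 profiles: 15 have a profitable deviation, 49 do not.)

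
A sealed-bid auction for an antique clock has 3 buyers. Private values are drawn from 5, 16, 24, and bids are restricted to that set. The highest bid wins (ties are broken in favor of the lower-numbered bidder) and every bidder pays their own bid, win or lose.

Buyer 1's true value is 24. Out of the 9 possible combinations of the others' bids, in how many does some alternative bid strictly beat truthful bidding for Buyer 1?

Others bid (5, 5): truth gives 0; bid 5 gives 19 > 0. Violating.
Others bid (5, 16): truth gives 0; bid 16 gives 8 > 0. Violating.
Others bid (16, 5): truth gives 0; bid 16 gives 8 > 0. Violating.
Others bid (16, 16): truth gives 0; bid 16 gives 8 > 0. Violating.
Others bid (5, 24): truth gives 0; no alternative beats it.
Others bid (16, 24): truth gives 0; no alternative beats it.
(Checking all 9 profiles: 4 have a profitable deviation, 5 do not.)

4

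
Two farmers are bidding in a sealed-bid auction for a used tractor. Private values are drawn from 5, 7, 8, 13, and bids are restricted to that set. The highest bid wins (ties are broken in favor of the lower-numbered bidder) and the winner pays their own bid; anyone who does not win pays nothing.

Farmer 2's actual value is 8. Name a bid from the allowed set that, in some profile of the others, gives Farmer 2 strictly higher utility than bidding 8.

Suppose Farmer 1 bids 5.
Bid 8: wins, pays 8, utility 8 - 8 = 0.
Bid 7: wins, pays 7, utility 8 - 7 = 1.
So bidding 7 beats truth here (1 > 0).

7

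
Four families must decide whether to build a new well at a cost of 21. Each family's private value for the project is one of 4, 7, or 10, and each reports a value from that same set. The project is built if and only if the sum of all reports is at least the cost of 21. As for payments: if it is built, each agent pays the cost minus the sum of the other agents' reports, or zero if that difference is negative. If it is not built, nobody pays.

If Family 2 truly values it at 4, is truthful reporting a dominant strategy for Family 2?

Yes

Check each profile of the others' reports and compare truth against every alternative report.
Others report (4, 4, 7): truth gives 0, best alternative gives -2.
Others report (4, 7, 4): truth gives 0, best alternative gives -2.
Others report (7, 4, 4): truth gives 0, best alternative gives -2.
Others report (4, 7, 10): truth gives 4, best alternative gives 4.
Others report (4, 10, 7): truth gives 4, best alternative gives 4.
Others report (4, 10, 10): truth gives 4, best alternative gives 4.
(Remaining 21 profiles checked similarly; truth is weakly best in each.)
In every case the truthful report is at least as good as any alternative, so it is a dominant strategy.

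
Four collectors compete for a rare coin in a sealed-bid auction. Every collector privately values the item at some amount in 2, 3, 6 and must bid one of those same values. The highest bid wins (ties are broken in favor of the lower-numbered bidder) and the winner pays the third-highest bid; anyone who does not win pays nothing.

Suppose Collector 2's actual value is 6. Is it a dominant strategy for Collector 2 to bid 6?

Yes

Check each profile of the others' bids and compare truth against every alternative bid.
Others bid (2, 2, 6): truth gives 4, best alternative gives 0.
Others bid (2, 6, 2): truth gives 4, best alternative gives 0.
Others bid (3, 2, 2): truth gives 4, best alternative gives 0.
Others bid (2, 3, 6): truth gives 3, best alternative gives 0.
Others bid (2, 6, 3): truth gives 3, best alternative gives 0.
Others bid (3, 2, 3): truth gives 3, best alternative gives 0.
(Remaining 21 profiles checked similarly; truth is weakly best in each.)
In every case the truthful bid is at least as good as any alternative, so it is a dominant strategy.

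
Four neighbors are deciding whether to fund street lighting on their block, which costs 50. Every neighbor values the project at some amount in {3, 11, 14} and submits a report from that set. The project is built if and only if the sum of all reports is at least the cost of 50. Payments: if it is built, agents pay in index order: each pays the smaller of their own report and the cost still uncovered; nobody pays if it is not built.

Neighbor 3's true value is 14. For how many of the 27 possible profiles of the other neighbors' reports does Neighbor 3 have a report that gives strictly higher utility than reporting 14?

4

Others report (11, 14, 14): truth gives 0; report 11 gives 3 > 0. Violating.
Others report (14, 11, 14): truth gives 0; report 11 gives 3 > 0. Violating.
Others report (14, 14, 11): truth gives 0; report 11 gives 3 > 0. Violating.
Others report (14, 14, 14): truth gives 0; report 11 gives 3 > 0. Violating.
Others report (3, 3, 3): truth gives 0; no alternative beats it.
Others report (3, 3, 11): truth gives 0; no alternative beats it.
(Checking all 27 profiles: 4 have a profitable deviation, 23 do not.)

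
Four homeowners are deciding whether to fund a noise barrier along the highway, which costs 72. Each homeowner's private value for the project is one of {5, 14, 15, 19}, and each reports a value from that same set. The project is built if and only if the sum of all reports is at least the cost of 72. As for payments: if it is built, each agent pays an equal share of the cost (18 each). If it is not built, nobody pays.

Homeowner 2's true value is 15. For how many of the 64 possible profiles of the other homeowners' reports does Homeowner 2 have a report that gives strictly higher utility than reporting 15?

1

Others report (19, 19, 19): truth gives -3; report 5 gives 0 > -3. Violating.
Others report (5, 5, 5): truth gives 0; no alternative beats it.
Others report (5, 5, 14): truth gives 0; no alternative beats it.
(Checking all 64 profiles: 1 has a profitable deviation, 63 do not.)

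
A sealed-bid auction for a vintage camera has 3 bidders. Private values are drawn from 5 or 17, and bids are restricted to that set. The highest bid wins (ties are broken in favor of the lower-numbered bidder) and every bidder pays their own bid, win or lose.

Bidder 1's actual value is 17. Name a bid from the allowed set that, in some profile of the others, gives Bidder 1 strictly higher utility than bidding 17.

Suppose Bidder 2 bids 5 and Bidder 3 bids 5.
Bid 17: wins, pays 17, utility 17 - 17 = 0.
Bid 5: wins, pays 5, utility 17 - 5 = 12.
So bidding 5 beats truth here (12 > 0).

5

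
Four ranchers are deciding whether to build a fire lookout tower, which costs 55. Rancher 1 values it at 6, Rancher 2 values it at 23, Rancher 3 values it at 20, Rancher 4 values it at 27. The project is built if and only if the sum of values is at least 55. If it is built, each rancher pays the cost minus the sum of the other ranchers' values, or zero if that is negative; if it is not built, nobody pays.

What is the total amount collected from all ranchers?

8

Total value 76 ≥ cost 55, so it is built.
Rancher 1: others sum to 70; max(0, 55 - 70) = 0.
Rancher 2: others sum to 53; max(0, 55 - 53) = 2.
Rancher 3: others sum to 56; max(0, 55 - 56) = 0.
Rancher 4: others sum to 49; max(0, 55 - 49) = 6.
Total collected = 0 + 2 + 0 + 6 = 8.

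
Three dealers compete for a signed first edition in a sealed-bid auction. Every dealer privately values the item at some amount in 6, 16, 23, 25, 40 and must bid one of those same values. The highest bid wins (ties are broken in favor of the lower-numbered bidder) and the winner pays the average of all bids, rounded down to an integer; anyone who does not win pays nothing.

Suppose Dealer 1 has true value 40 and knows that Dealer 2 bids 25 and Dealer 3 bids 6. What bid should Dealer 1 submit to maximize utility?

Bid 6: loses, pays 0, utility 0.
Bid 16: loses, pays 0, utility 0.
Bid 23: loses, pays 0, utility 0.
Bid 25: wins, pays 18, utility 40 - 18 = 22.
Bid 40: wins, pays 23, utility 40 - 23 = 17.
The best choice is 25 with utility 22.

25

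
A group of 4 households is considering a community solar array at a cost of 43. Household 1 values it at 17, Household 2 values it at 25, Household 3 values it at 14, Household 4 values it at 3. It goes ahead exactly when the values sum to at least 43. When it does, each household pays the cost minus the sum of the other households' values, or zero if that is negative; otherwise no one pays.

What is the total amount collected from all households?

Total value 59 ≥ cost 43, so it is built.
Household 1: others sum to 42; max(0, 43 - 42) = 1.
Household 2: others sum to 34; max(0, 43 - 34) = 9.
Household 3: others sum to 45; max(0, 43 - 45) = 0.
Household 4: others sum to 56; max(0, 43 - 56) = 0.
Total collected = 1 + 9 + 0 + 0 = 10.

10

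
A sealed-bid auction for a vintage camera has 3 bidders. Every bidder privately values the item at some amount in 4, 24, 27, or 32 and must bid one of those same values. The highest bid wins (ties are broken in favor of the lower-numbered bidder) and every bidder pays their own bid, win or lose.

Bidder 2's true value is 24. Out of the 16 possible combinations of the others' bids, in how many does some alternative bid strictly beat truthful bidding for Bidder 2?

Others bid (4, 27): truth gives -24; bid 27 gives -3 > -24. Violating.
Others bid (4, 32): truth gives -24; bid 4 gives -4 > -24. Violating.
Others bid (24, 4): truth gives -24; bid 27 gives -3 > -24. Violating.
Others bid (24, 24): truth gives -24; bid 27 gives -3 > -24. Violating.
Others bid (4, 4): truth gives 0; no alternative beats it.
Others bid (4, 24): truth gives 0; no alternative beats it.
(Checking all 16 profiles: 14 have a profitable deviation, 2 do not.)

14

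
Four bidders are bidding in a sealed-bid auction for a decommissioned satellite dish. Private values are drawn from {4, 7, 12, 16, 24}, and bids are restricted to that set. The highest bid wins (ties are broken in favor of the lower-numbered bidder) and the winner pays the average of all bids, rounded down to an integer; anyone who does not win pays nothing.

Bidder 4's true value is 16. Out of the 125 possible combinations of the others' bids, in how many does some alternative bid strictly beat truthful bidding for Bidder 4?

Others bid (4, 4, 4): truth gives 9; bid 7 gives 12 > 9. Violating.
Others bid (4, 4, 7): truth gives 9; bid 12 gives 10 > 9. Violating.
Others bid (4, 4, 16): truth gives 0; bid 24 gives 4 > 0. Violating.
Others bid (4, 7, 4): truth gives 9; bid 12 gives 10 > 9. Violating.
Others bid (4, 4, 12): truth gives 7; no alternative beats it.
Others bid (4, 4, 24): truth gives 0; no alternative beats it.
(Checking all 125 profiles: 38 have a profitable deviation, 87 do not.)

38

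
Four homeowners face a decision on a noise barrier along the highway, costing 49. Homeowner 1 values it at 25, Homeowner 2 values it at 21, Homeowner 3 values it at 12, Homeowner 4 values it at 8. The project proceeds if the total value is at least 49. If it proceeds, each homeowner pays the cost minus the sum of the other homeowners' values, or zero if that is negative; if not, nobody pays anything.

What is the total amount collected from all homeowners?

12

Total value 66 ≥ cost 49, so it is built.
Homeowner 1: others sum to 41; max(0, 49 - 41) = 8.
Homeowner 2: others sum to 45; max(0, 49 - 45) = 4.
Homeowner 3: others sum to 54; max(0, 49 - 54) = 0.
Homeowner 4: others sum to 58; max(0, 49 - 58) = 0.
Total collected = 8 + 4 + 0 + 0 = 12.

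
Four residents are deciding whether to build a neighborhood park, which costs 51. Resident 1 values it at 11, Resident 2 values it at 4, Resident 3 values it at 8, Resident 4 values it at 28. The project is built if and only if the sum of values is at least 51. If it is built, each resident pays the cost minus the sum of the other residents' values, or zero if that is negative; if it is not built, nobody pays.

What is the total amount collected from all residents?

Total value 51 ≥ cost 51, so it is built.
Resident 1: others sum to 40; max(0, 51 - 40) = 11.
Resident 2: others sum to 47; max(0, 51 - 47) = 4.
Resident 3: others sum to 43; max(0, 51 - 43) = 8.
Resident 4: others sum to 23; max(0, 51 - 23) = 28.
Total collected = 11 + 4 + 8 + 28 = 51.

51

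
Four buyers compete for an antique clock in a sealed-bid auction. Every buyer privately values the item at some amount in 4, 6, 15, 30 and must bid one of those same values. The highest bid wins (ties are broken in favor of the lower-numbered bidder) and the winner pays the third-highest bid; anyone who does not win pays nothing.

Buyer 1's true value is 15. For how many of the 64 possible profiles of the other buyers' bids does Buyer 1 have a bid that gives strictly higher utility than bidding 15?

12

Others bid (4, 4, 30): truth gives 0; bid 30 gives 11 > 0. Violating.
Others bid (4, 6, 30): truth gives 0; bid 30 gives 9 > 0. Violating.
Others bid (4, 30, 4): truth gives 0; bid 30 gives 11 > 0. Violating.
Others bid (4, 30, 6): truth gives 0; bid 30 gives 9 > 0. Violating.
Others bid (4, 4, 4): truth gives 11; no alternative beats it.
Others bid (4, 4, 6): truth gives 11; no alternative beats it.
(Checking all 64 profiles: 12 have a profitable deviation, 52 do not.)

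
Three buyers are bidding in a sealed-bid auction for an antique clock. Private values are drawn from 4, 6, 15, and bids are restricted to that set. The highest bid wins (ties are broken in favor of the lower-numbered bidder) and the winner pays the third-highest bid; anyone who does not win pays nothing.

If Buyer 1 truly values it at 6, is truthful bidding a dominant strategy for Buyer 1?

No

Consider the case where Buyer 2 bids 4 and Buyer 3 bids 15.
Truthful bid 6: loses, pays 0, utility 0.
Bid 15 instead: wins, pays 4, utility 6 - 4 = 2.
Since 2 > 0, bidding 15 is strictly better here, so truthful bidding is not dominant.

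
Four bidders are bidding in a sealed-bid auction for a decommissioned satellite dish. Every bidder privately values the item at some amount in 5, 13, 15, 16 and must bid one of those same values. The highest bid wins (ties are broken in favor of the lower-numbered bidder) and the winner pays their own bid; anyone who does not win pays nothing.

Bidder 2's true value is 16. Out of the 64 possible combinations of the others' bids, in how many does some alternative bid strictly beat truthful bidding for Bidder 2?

18

Others bid (5, 5, 5): truth gives 0; bid 13 gives 3 > 0. Violating.
Others bid (5, 5, 13): truth gives 0; bid 13 gives 3 > 0. Violating.
Others bid (5, 5, 15): truth gives 0; bid 15 gives 1 > 0. Violating.
Others bid (5, 13, 5): truth gives 0; bid 13 gives 3 > 0. Violating.
Others bid (5, 5, 16): truth gives 0; no alternative beats it.
Others bid (5, 13, 16): truth gives 0; no alternative beats it.
(Checking all 64 profiles: 18 have a profitable deviation, 46 do not.)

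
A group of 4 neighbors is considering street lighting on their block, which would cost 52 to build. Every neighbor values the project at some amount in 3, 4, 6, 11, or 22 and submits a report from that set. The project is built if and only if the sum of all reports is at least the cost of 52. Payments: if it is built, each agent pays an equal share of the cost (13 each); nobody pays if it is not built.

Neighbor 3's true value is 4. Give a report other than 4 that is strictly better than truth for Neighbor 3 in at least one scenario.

3

Suppose Neighbor 1 reports 4, Neighbor 2 reports 22 and Neighbor 4 reports 22.
Report 4: project built, pays 13, utility 4 - 13 = -9.
Report 3: project not built, utility 0.
So reporting 3 beats truth here (0 > -9).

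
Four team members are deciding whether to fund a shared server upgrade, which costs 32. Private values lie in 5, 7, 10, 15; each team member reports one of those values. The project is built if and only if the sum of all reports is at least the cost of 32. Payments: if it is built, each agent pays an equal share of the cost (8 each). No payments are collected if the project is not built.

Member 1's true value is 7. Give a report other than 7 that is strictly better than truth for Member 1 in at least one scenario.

5

Suppose Member 2 reports 5, Member 3 reports 5 and Member 4 reports 15.
Report 7: project built, pays 8, utility 7 - 8 = -1.
Report 5: project not built, utility 0.
So reporting 5 beats truth here (0 > -1).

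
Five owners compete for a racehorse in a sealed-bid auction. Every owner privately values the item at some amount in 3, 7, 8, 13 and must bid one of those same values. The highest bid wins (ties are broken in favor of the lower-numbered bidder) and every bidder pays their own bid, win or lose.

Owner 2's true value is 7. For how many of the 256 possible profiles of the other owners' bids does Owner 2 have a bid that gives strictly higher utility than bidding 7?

248

Others bid (3, 3, 3, 8): truth gives -7; bid 8 gives -1 > -7. Violating.
Others bid (3, 3, 3, 13): truth gives -7; bid 3 gives -3 > -7. Violating.
Others bid (3, 3, 7, 8): truth gives -7; bid 8 gives -1 > -7. Violating.
Others bid (3, 3, 7, 13): truth gives -7; bid 3 gives -3 > -7. Violating.
Others bid (3, 3, 3, 3): truth gives 0; no alternative beats it.
Others bid (3, 3, 3, 7): truth gives 0; no alternative beats it.
(Checking all 256 profiles: 248 have a profitable deviation, 8 do not.)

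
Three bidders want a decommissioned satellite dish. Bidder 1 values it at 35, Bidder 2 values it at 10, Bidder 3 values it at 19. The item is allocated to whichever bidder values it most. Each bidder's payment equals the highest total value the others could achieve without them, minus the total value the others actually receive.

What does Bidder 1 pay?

Bidder 1 has the highest value and receives the item.
Without Bidder 1, the item would go to the next-highest value, 19, so the others could achieve 19.
With Bidder 1 present and winning, the others receive nothing, so their total is 0.
Payment = 19 - 0 = 19.

19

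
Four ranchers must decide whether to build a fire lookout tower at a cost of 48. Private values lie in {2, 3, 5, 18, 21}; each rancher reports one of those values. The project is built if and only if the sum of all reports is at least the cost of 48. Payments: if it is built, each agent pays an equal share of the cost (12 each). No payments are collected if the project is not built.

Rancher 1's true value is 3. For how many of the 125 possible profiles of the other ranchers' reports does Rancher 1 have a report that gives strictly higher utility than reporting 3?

Others report (3, 21, 21): truth gives -9; report 2 gives 0 > -9. Violating.
Others report (21, 3, 21): truth gives -9; report 2 gives 0 > -9. Violating.
Others report (21, 21, 3): truth gives -9; report 2 gives 0 > -9. Violating.
Others report (2, 2, 2): truth gives 0; no alternative beats it.
Others report (2, 2, 3): truth gives 0; no alternative beats it.
(Checking all 125 profiles: 3 have a profitable deviation, 122 do not.)

3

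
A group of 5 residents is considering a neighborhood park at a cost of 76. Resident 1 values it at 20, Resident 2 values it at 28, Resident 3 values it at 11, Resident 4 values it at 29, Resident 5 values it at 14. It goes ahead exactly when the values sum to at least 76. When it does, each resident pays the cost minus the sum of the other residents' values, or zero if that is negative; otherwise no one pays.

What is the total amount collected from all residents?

5

Total value 102 ≥ cost 76, so it is built.
Resident 1: others sum to 82; max(0, 76 - 82) = 0.
Resident 2: others sum to 74; max(0, 76 - 74) = 2.
Resident 3: others sum to 91; max(0, 76 - 91) = 0.
Resident 4: others sum to 73; max(0, 76 - 73) = 3.
Resident 5: others sum to 88; max(0, 76 - 88) = 0.
Total collected = 0 + 2 + 0 + 3 + 0 = 5.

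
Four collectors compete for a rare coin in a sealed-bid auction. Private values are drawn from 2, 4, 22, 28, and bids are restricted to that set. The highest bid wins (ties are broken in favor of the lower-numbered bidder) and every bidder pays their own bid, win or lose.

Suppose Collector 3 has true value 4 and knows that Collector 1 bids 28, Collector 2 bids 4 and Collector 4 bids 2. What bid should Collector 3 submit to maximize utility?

Bid 2: loses but pays 2, utility -2.
Bid 4: loses but pays 4, utility -4.
Bid 22: loses but pays 22, utility -22.
Bid 28: loses but pays 28, utility -28.
The best choice is 2 with utility -2.

2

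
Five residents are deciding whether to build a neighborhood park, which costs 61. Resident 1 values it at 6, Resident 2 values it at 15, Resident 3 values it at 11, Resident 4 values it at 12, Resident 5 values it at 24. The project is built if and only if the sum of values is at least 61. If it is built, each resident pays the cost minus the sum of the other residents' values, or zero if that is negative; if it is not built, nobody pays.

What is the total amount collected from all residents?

Total value 68 ≥ cost 61, so it is built.
Resident 1: others sum to 62; max(0, 61 - 62) = 0.
Resident 2: others sum to 53; max(0, 61 - 53) = 8.
Resident 3: others sum to 57; max(0, 61 - 57) = 4.
Resident 4: others sum to 56; max(0, 61 - 56) = 5.
Resident 5: others sum to 44; max(0, 61 - 44) = 17.
Total collected = 0 + 8 + 4 + 5 + 17 = 34.

34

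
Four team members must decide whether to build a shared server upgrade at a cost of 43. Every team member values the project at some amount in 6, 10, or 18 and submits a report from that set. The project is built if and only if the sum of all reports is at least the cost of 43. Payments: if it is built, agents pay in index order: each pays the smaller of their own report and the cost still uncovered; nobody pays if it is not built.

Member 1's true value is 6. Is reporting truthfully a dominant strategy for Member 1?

Check each profile of the others' reports and compare truth against every alternative report.
Others report (6, 10, 18): truth gives 0, best alternative gives -4.
Others report (6, 18, 10): truth gives 0, best alternative gives -4.
Others report (6, 18, 18): truth gives 0, best alternative gives -4.
Others report (10, 6, 18): truth gives 0, best alternative gives -4.
Others report (10, 10, 18): truth gives 0, best alternative gives -4.
Others report (10, 18, 6): truth gives 0, best alternative gives -4.
(Remaining 21 profiles checked similarly; truth is weakly best in each.)
In every case the truthful report is at least as good as any alternative, so it is a dominant strategy.

Yes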